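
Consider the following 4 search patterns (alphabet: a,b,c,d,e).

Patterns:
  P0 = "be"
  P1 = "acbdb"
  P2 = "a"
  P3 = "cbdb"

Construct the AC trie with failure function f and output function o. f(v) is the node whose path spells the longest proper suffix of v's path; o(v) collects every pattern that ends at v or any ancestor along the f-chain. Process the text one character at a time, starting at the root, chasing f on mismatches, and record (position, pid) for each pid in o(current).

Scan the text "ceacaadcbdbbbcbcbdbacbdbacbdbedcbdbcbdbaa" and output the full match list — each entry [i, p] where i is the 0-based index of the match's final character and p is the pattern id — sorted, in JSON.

Build:
Trie (insert patterns):
  0='ε' goto a→3 b→1 c→8
  1='b' goto e→2
  2='be' goto ·  [P0 ends]
  3='a' goto c→4  [P2 ends]
  4='ac' goto b→5
  5='acb' goto d→6
  6='acbd' goto b→7
  7='acbdb' goto ·  [P1 ends]
  8='c' goto b→9
  9='cb' goto d→10
  10='cbd' goto b→11
  11='cbdb' goto ·  [P3 ends]

Failure links (BFS by depth):
  fail(1) 'b': from fail(0)=0 chase 'b': 0 ⇒ 0;  out=∅∪out(0)=∅
  fail(3) 'a': from fail(0)=0 chase 'a': 0 ⇒ 0;  out={2}∪out(0)={2}
  fail(8) 'c': from fail(0)=0 chase 'c': 0 ⇒ 0;  out=∅∪out(0)=∅
  fail(2) 'be': from fail(1)=0 chase 'e': 0 ⇒ 0;  out={0}∪out(0)={0}
  fail(4) 'ac': from fail(3)=0 chase 'c': 0 ⇒ 8;  out=∅∪out(8)=∅
  fail(9) 'cb': from fail(8)=0 chase 'b': 0 ⇒ 1;  out=∅∪out(1)=∅
  fail(5) 'acb': from fail(4)=8 chase 'b': 8 ⇒ 9;  out=∅∪out(9)=∅
  fail(10) 'cbd': from fail(9)=1 chase 'd': 1→0 ⇒ 0;  out=∅∪out(0)=∅
  fail(6) 'acbd': from fail(5)=9 chase 'd': 9 ⇒ 10;  out=∅∪out(10)=∅
  fail(11) 'cbdb': from fail(10)=0 chase 'b': 0 ⇒ 1;  out={3}∪out(1)={3}
  fail(7) 'acbdb': from fail(6)=10 chase 'b': 10 ⇒ 11;  out={1}∪out(11)={1,3}

Text stream:
pos 0 'c': at 8
pos 1 'e': at 0 (fail-walked)
pos 2 'a': at 3  ** P2@[2:2]
pos 3 'c': at 4
pos 4 'a': at 3 (fail-walked)  ** P2@[4:4]
pos 5 'a': at 3 (fail-walked)  ** P2@[5:5]
pos 6 'd': at 0 (fail-walked)
pos 7 'c': at 8
pos 8 'b': at 9
pos 9 'd': at 10
pos 10 'b': at 11  ** P3@[7:10]
pos 11 'b': at 1 (fail-walked)
pos 12 'b': at 1 (fail-walked)
pos 13 'c': at 8 (fail-walked)
pos 14 'b': at 9
pos 15 'c': at 8 (fail-walked)
pos 16 'b': at 9
pos 17 'd': at 10
pos 18 'b': at 11  ** P3@[15:18]
pos 19 'a': at 3 (fail-walked)  ** P2@[19:19]
pos 20 'c': at 4
pos 21 'b': at 5
pos 22 'd': at 6
pos 23 'b': at 7  ** P1@[19:23],P3@[20:23]
pos 24 'a': at 3 (fail-walked)  ** P2@[24:24]
pos 25 'c': at 4
pos 26 'b': at 5
pos 27 'd': at 6
pos 28 'b': at 7  ** P1@[24:28],P3@[25:28]
pos 29 'e': at 2 (fail-walked)  ** P0@[28:29]
pos 30 'd': at 0 (fail-walked)
pos 31 'c': at 8
pos 32 'b': at 9
pos 33 'd': at 10
pos 34 'b': at 11  ** P3@[31:34]
pos 35 'c': at 8 (fail-walked)
pos 36 'b': at 9
pos 37 'd': at 10
pos 38 'b': at 11  ** P3@[35:38]
pos 39 'a': at 3 (fail-walked)  ** P2@[39:39]
pos 40 'a': at 3 (fail-walked)  ** P2@[40:40]

Matches: [[2,2],[4,2],[5,2],[10,3],[18,3],[19,2],[23,1],[23,3],[24,2],[28,1],[28,3],[29,0],[34,3],[38,3],[39,2],[40,2]]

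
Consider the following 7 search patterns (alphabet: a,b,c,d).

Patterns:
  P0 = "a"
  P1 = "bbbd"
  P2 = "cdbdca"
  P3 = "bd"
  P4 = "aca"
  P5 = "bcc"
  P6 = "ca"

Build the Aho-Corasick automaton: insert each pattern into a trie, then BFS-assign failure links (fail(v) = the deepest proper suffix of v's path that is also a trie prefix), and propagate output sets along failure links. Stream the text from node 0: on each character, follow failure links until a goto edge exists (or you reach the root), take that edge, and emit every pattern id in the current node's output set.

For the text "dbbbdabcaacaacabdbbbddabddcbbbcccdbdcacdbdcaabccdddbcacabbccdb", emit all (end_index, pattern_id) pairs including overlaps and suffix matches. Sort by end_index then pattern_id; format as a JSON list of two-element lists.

Build:
Trie (insert patterns):
  n0 'ε': a→1 b→2 c→6
  n1 'a': c→13  [P0 ends]
  n2 'b': b→3 c→15 d→12
  n3 'bb': b→4
  n4 'bbb': d→5
  n5 'bbbd': ·  [P1 ends]
  n6 'c': a→17 d→7
  n7 'cd': b→8
  n8 'cdb': d→9
  n9 'cdbd': c→10
  n10 'cdbdc': a→11
  n11 'cdbdca': ·  [P2 ends]
  n12 'bd': ·  [P3 ends]
  n13 'ac': a→14
  n14 'aca': ·  [P4 ends]
  n15 'bc': c→16
  n16 'bcc': ·  [P5 ends]
  n17 'ca': ·  [P6 ends]

Failure links (BFS by depth):
  fail(1) 'a': from fail(0)=0 chase 'a': 0 ⇒ 0;  out={0}∪out(0)={0}
  fail(2) 'b': from fail(0)=0 chase 'b': 0 ⇒ 0;  out=∅∪out(0)=∅
  fail(6) 'c': from fail(0)=0 chase 'c': 0 ⇒ 0;  out=∅∪out(0)=∅
  fail(3) 'bb': from fail(2)=0 chase 'b': 0 ⇒ 2;  out=∅∪out(2)=∅
  fail(7) 'cd': from fail(6)=0 chase 'd': 0 ⇒ 0;  out=∅∪out(0)=∅
  fail(12) 'bd': from fail(2)=0 chase 'd': 0 ⇒ 0;  out={3}∪out(0)={3}
  fail(13) 'ac': from fail(1)=0 chase 'c': 0 ⇒ 6;  out=∅∪out(6)=∅
  fail(15) 'bc': from fail(2)=0 chase 'c': 0 ⇒ 6;  out=∅∪out(6)=∅
  fail(17) 'ca': from fail(6)=0 chase 'a': 0 ⇒ 1;  out={6}∪out(1)={0,6}
  fail(4) 'bbb': from fail(3)=2 chase 'b': 2 ⇒ 3;  out=∅∪out(3)=∅
  fail(8) 'cdb': from fail(7)=0 chase 'b': 0 ⇒ 2;  out=∅∪out(2)=∅
  fail(14) 'aca': from fail(13)=6 chase 'a': 6 ⇒ 17;  out={4}∪out(17)={0,4,6}
  fail(16) 'bcc': from fail(15)=6 chase 'c': 6→0 ⇒ 6;  out={5}∪out(6)={5}
  fail(5) 'bbbd': from fail(4)=3 chase 'd': 3→2 ⇒ 12;  out={1}∪out(12)={1,3}
  fail(9) 'cdbd': from fail(8)=2 chase 'd': 2 ⇒ 12;  out=∅∪out(12)={3}
  fail(10) 'cdbdc': from fail(9)=12 chase 'c': 12→0 ⇒ 6;  out=∅∪out(6)=∅
  fail(11) 'cdbdca': from fail(10)=6 chase 'a': 6 ⇒ 17;  out={2}∪out(17)={0,2,6}

Run:
i=0 'd': node 0→0
i=1 'b': node 0→2
i=2 'b': node 2→3
i=3 'b': node 3→4
i=4 'd': node 4→5  → match P1@[1:4],P3@[3:4]
i=5 'a': node 5→1 (via fail)  → match P0@[5:5]
i=6 'b': node 1→2 (via fail)
i=7 'c': node 2→15
i=8 'a': node 15→17 (via fail)  → match P0@[8:8],P6@[7:8]
i=9 'a': node 17→1 (via fail)  → match P0@[9:9]
i=10 'c': node 1→13
i=11 'a': node 13→14  → match P0@[11:11],P4@[9:11],P6@[10:11]
i=12 'a': node 14→1 (via fail)  → match P0@[12:12]
i=13 'c': node 1→13
i=14 'a': node 13→14  → match P0@[14:14],P4@[12:14],P6@[13:14]
i=15 'b': node 14→2 (via fail)
i=16 'd': node 2→12  → match P3@[15:16]
i=17 'b': node 12→2 (via fail)
i=18 'b': node 2→3
i=19 'b': node 3→4
i=20 'd': node 4→5  → match P1@[17:20],P3@[19:20]
i=21 'd': node 5→0 (via fail)
i=22 'a': node 0→1  → match P0@[22:22]
i=23 'b': node 1→2 (via fail)
i=24 'd': node 2→12  → match P3@[23:24]
i=25 'd': node 12→0 (via fail)
i=26 'c': node 0→6
i=27 'b': node 6→2 (via fail)
i=28 'b': node 2→3
i=29 'b': node 3→4
i=30 'c': node 4→15 (via fail)
i=31 'c': node 15→16  → match P5@[29:31]
i=32 'c': node 16→6 (via fail)
i=33 'd': node 6→7
i=34 'b': node 7→8
i=35 'd': node 8→9  → match P3@[34:35]
i=36 'c': node 9→10
i=37 'a': node 10→11  → match P0@[37:37],P2@[32:37],P6@[36:37]
i=38 'c': node 11→13 (via fail)
i=39 'd': node 13→7 (via fail)
i=40 'b': node 7→8
i=41 'd': node 8→9  → match P3@[40:41]
i=42 'c': node 9→10
i=43 'a': node 10→11  → match P0@[43:43],P2@[38:43],P6@[42:43]
i=44 'a': node 11→1 (via fail)  → match P0@[44:44]
i=45 'b': node 1→2 (via fail)
i=46 'c': node 2→15
i=47 'c': node 15→16  → match P5@[45:47]
i=48 'd': node 16→7 (via fail)
i=49 'd': node 7→0 (via fail)
i=50 'd': node 0→0
i=51 'b': node 0→2
i=52 'c': node 2→15
i=53 'a': node 15→17 (via fail)  → match P0@[53:53],P6@[52:53]
i=54 'c': node 17→13 (via fail)
i=55 'a': node 13→14  → match P0@[55:55],P4@[53:55],P6@[54:55]
i=56 'b': node 14→2 (via fail)
i=57 'b': node 2→3
i=58 'c': node 3→15 (via fail)
i=59 'c': node 15→16  → match P5@[57:59]
i=60 'd': node 16→7 (via fail)
i=61 'b': node 7→8

Matches: [[4,1],[4,3],[5,0],[8,0],[8,6],[9,0],[11,0],[11,4],[11,6],[12,0],[14,0],[14,4],[14,6],[16,3],[20,1],[20,3],[22,0],[24,3],[31,5],[35,3],[37,0],[37,2],[37,6],[41,3],[43,0],[43,2],[43,6],[44,0],[47,5],[53,0],[53,6],[55,0],[55,4],[55,6],[59,5]]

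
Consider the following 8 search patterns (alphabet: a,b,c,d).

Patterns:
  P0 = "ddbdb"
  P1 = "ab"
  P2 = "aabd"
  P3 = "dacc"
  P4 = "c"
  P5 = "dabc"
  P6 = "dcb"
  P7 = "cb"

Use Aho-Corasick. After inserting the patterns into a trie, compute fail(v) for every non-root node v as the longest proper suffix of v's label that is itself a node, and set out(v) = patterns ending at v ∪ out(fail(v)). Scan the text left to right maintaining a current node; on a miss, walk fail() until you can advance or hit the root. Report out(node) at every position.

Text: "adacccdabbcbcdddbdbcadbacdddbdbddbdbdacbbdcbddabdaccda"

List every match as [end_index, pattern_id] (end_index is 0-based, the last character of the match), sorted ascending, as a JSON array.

Build:
Trie nodes:
  0='ε' goto a→6 c→14 d→1
  1='d' goto a→11 c→17 d→2
  2='dd' goto b→3
  3='ddb' goto d→4
  4='ddbd' goto b→5
  5='ddbdb' goto ·  ←P0
  6='a' goto a→8 b→7
  7='ab' goto ·  ←P1
  8='aa' goto b→9
  9='aab' goto d→10
  10='aabd' goto ·  ←P2
  11='da' goto b→15 c→12
  12='dac' goto c→13
  13='dacc' goto ·  ←P3
  14='c' goto b→19  ←P4
  15='dab' goto c→16
  16='dabc' goto ·  ←P5
  17='dc' goto b→18
  18='dcb' goto ·  ←P6
  19='cb' goto ·  ←P7

BFS fail/out derivation:
  fail(1) 'd': from fail(0)=0 chase 'd': 0 ⇒ 0;  out=∅∪out(0)=∅
  fail(6) 'a': from fail(0)=0 chase 'a': 0 ⇒ 0;  out=∅∪out(0)=∅
  fail(14) 'c': from fail(0)=0 chase 'c': 0 ⇒ 0;  out={4}∪out(0)={4}
  fail(2) 'dd': from fail(1)=0 chase 'd': 0 ⇒ 1;  out=∅∪out(1)=∅
  fail(7) 'ab': from fail(6)=0 chase 'b': 0 ⇒ 0;  out={1}∪out(0)={1}
  fail(8) 'aa': from fail(6)=0 chase 'a': 0 ⇒ 6;  out=∅∪out(6)=∅
  fail(11) 'da': from fail(1)=0 chase 'a': 0 ⇒ 6;  out=∅∪out(6)=∅
  fail(17) 'dc': from fail(1)=0 chase 'c': 0 ⇒ 14;  out=∅∪out(14)={4}
  fail(19) 'cb': from fail(14)=0 chase 'b': 0 ⇒ 0;  out={7}∪out(0)={7}
  fail(3) 'ddb': from fail(2)=1 chase 'b': 1→0 ⇒ 0;  out=∅∪out(0)=∅
  fail(9) 'aab': from fail(8)=6 chase 'b': 6 ⇒ 7;  out=∅∪out(7)={1}
  fail(12) 'dac': from fail(11)=6 chase 'c': 6→0 ⇒ 14;  out=∅∪out(14)={4}
  fail(15) 'dab': from fail(11)=6 chase 'b': 6 ⇒ 7;  out=∅∪out(7)={1}
  fail(18) 'dcb': from fail(17)=14 chase 'b': 14 ⇒ 19;  out={6}∪out(19)={6,7}
  fail(4) 'ddbd': from fail(3)=0 chase 'd': 0 ⇒ 1;  out=∅∪out(1)=∅
  fail(10) 'aabd': from fail(9)=7 chase 'd': 7→0 ⇒ 1;  out={2}∪out(1)={2}
  fail(13) 'dacc': from fail(12)=14 chase 'c': 14→0 ⇒ 14;  out={3}∪out(14)={3,4}
  fail(16) 'dabc': from fail(15)=7 chase 'c': 7→0 ⇒ 14;  out={5}∪out(14)={4,5}
  fail(5) 'ddbdb': from fail(4)=1 chase 'b': 1→0 ⇒ 0;  out={0}∪out(0)={0}

Text stream:
i=0 'a': node 0→6
i=1 'd': node 6→1 ·f
i=2 'a': node 1→11
i=3 'c': node 11→12  → match P4@[3:3]
i=4 'c': node 12→13  → match P3@[1:4],P4@[4:4]
i=5 'c': node 13→14 ·f  → match P4@[5:5]
i=6 'd': node 14→1 ·f
i=7 'a': node 1→11
i=8 'b': node 11→15  → match P1@[7:8]
i=9 'b': node 15→0 ·f
i=10 'c': node 0→14  → match P4@[10:10]
i=11 'b': node 14→19  → match P7@[10:11]
i=12 'c': node 19→14 ·f  → match P4@[12:12]
i=13 'd': node 14→1 ·f
i=14 'd': node 1→2
i=15 'd': node 2→2 ·f
i=16 'b': node 2→3
i=17 'd': node 3→4
i=18 'b': node 4→5  → match P0@[14:18]
i=19 'c': node 5→14 ·f  → match P4@[19:19]
i=20 'a': node 14→6 ·f
i=21 'd': node 6→1 ·f
i=22 'b': node 1→0 ·f
i=23 'a': node 0→6
i=24 'c': node 6→14 ·f  → match P4@[24:24]
i=25 'd': node 14→1 ·f
i=26 'd': node 1→2
i=27 'd': node 2→2 ·f
i=28 'b': node 2→3
i=29 'd': node 3→4
i=30 'b': node 4→5  → match P0@[26:30]
i=31 'd': node 5→1 ·f
i=32 'd': node 1→2
i=33 'b': node 2→3
i=34 'd': node 3→4
i=35 'b': node 4→5  → match P0@[31:35]
i=36 'd': node 5→1 ·f
i=37 'a': node 1→11
i=38 'c': node 11→12  → match P4@[38:38]
i=39 'b': node 12→19 ·f  → match P7@[38:39]
i=40 'b': node 19→0 ·f
i=41 'd': node 0→1
i=42 'c': node 1→17  → match P4@[42:42]
i=43 'b': node 17→18  → match P6@[41:43],P7@[42:43]
i=44 'd': node 18→1 ·f
i=45 'd': node 1→2
i=46 'a': node 2→11 ·f
i=47 'b': node 11→15  → match P1@[46:47]
i=48 'd': node 15→1 ·f
i=49 'a': node 1→11
i=50 'c': node 11→12  → match P4@[50:50]
i=51 'c': node 12→13  → match P3@[48:51],P4@[51:51]
i=52 'd': node 13→1 ·f
i=53 'a': node 1→11

Matches: [[3,4],[4,3],[4,4],[5,4],[8,1],[10,4],[11,7],[12,4],[18,0],[19,4],[24,4],[30,0],[35,0],[38,4],[39,7],[42,4],[43,6],[43,7],[47,1],[50,4],[51,3],[51,4]]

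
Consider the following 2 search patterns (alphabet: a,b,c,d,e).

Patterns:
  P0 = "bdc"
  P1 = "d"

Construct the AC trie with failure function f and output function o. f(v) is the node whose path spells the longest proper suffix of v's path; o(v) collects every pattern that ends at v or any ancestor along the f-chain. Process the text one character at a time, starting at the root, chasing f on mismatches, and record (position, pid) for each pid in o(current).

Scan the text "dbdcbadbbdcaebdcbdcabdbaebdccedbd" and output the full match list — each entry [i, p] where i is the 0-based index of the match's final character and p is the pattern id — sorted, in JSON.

Construct AC machine:
Trie (insert patterns):
  0='ε' goto b→1 d→4
  1='b' goto d→2
  2='bd' goto c→3
  3='bdc' goto ·  [P0 ends]
  4='d' goto ·  [P1 ends]

BFS fail/out derivation:
  n1('b'): parent n0 fail=0; on 'b' 0 → fail=0;  out ∅∪∅=∅
  n4('d'): parent n0 fail=0; on 'd' 0 → fail=0;  out {1}∪∅={1}
  n2('bd'): parent n1 fail=0; on 'd' 0 → fail=4;  out ∅∪{1}={1}
  n3('bdc'): parent n2 fail=4; on 'c' 4→0 → fail=0;  out {0}∪∅={0}

Run:
i=0 'd': node 0→4  → match P1@[0:0]
i=1 'b': node 4→1 ·f
i=2 'd': node 1→2  → match P1@[2:2]
i=3 'c': node 2→3  → match P0@[1:3]
i=4 'b': node 3→1 ·f
i=5 'a': node 1→0 ·f
i=6 'd': node 0→4  → match P1@[6:6]
i=7 'b': node 4→1 ·f
i=8 'b': node 1→1 ·f
i=9 'd': node 1→2  → match P1@[9:9]
i=10 'c': node 2→3  → match P0@[8:10]
i=11 'a': node 3→0 ·f
i=12 'e': node 0→0
i=13 'b': node 0→1
i=14 'd': node 1→2  → match P1@[14:14]
i=15 'c': node 2→3  → match P0@[13:15]
i=16 'b': node 3→1 ·f
i=17 'd': node 1→2  → match P1@[17:17]
i=18 'c': node 2→3  → match P0@[16:18]
i=19 'a': node 3→0 ·f
i=20 'b': node 0→1
i=21 'd': node 1→2  → match P1@[21:21]
i=22 'b': node 2→1 ·f
i=23 'a': node 1→0 ·f
i=24 'e': node 0→0
i=25 'b': node 0→1
i=26 'd': node 1→2  → match P1@[26:26]
i=27 'c': node 2→3  → match P0@[25:27]
i=28 'c': node 3→0 ·f
i=29 'e': node 0→0
i=30 'd': node 0→4  → match P1@[30:30]
i=31 'b': node 4→1 ·f
i=32 'd': node 1→2  → match P1@[32:32]

All matches (sorted): [[0,1],[2,1],[3,0],[6,1],[9,1],[10,0],[14,1],[15,0],[17,1],[18,0],[21,1],[26,1],[27,0],[30,1],[32,1]]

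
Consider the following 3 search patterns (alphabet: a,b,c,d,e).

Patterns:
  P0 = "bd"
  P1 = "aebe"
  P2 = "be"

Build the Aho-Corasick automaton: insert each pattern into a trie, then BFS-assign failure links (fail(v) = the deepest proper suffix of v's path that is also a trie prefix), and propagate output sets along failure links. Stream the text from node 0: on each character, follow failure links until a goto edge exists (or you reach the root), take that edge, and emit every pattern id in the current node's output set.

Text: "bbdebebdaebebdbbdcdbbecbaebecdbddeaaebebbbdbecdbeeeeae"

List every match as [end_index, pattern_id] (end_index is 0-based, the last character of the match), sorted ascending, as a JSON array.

Construct AC machine:
Trie (insert patterns):
  n0 'ε': a→3 b→1
  n1 'b': d→2 e→7
  n2 'bd': ·  ←P0
  n3 'a': e→4
  n4 'ae': b→5
  n5 'aeb': e→6
  n6 'aebe': ·  ←P1
  n7 'be': ·  ←P2

BFS fail/out derivation:
  n1('b'): parent n0 fail=0; on 'b' 0 → fail=0;  out ∅∪∅=∅
  n3('a'): parent n0 fail=0; on 'a' 0 → fail=0;  out ∅∪∅=∅
  n2('bd'): parent n1 fail=0; on 'd' 0 → fail=0;  out {0}∪∅={0}
  n4('ae'): parent n3 fail=0; on 'e' 0 → fail=0;  out ∅∪∅=∅
  n7('be'): parent n1 fail=0; on 'e' 0 → fail=0;  out {2}∪∅={2}
  n5('aeb'): parent n4 fail=0; on 'b' 0 → fail=1;  out ∅∪∅=∅
  n6('aebe'): parent n5 fail=1; on 'e' 1 → fail=7;  out {1}∪{2}={1,2}

Run:
[0] read 'b'  n0⇒n1
[1] read 'b'  n1⇒n1 (fail-walked)
[2] read 'd'  n1⇒n2  → match P0@[1:2]
[3] read 'e'  n2⇒n0 (fail-walked)
[4] read 'b'  n0⇒n1
[5] read 'e'  n1⇒n7  → match P2@[4:5]
[6] read 'b'  n7⇒n1 (fail-walked)
[7] read 'd'  n1⇒n2  → match P0@[6:7]
[8] read 'a'  n2⇒n3 (fail-walked)
[9] read 'e'  n3⇒n4
[10] read 'b'  n4⇒n5
[11] read 'e'  n5⇒n6  → match P1@[8:11],P2@[10:11]
[12] read 'b'  n6⇒n1 (fail-walked)
[13] read 'd'  n1⇒n2  → match P0@[12:13]
[14] read 'b'  n2⇒n1 (fail-walked)
[15] read 'b'  n1⇒n1 (fail-walked)
[16] read 'd'  n1⇒n2  → match P0@[15:16]
[17] read 'c'  n2⇒n0 (fail-walked)
[18] read 'd'  n0⇒n0
[19] read 'b'  n0⇒n1
[20] read 'b'  n1⇒n1 (fail-walked)
[21] read 'e'  n1⇒n7  → match P2@[20:21]
[22] read 'c'  n7⇒n0 (fail-walked)
[23] read 'b'  n0⇒n1
[24] read 'a'  n1⇒n3 (fail-walked)
[25] read 'e'  n3⇒n4
[26] read 'b'  n4⇒n5
[27] read 'e'  n5⇒n6  → match P1@[24:27],P2@[26:27]
[28] read 'c'  n6⇒n0 (fail-walked)
[29] read 'd'  n0⇒n0
[30] read 'b'  n0⇒n1
[31] read 'd'  n1⇒n2  → match P0@[30:31]
[32] read 'd'  n2⇒n0 (fail-walked)
[33] read 'e'  n0⇒n0
[34] read 'a'  n0⇒n3
[35] read 'a'  n3⇒n3 (fail-walked)
[36] read 'e'  n3⇒n4
[37] read 'b'  n4⇒n5
[38] read 'e'  n5⇒n6  → match P1@[35:38],P2@[37:38]
[39] read 'b'  n6⇒n1 (fail-walked)
[40] read 'b'  n1⇒n1 (fail-walked)
[41] read 'b'  n1⇒n1 (fail-walked)
[42] read 'd'  n1⇒n2  → match P0@[41:42]
[43] read 'b'  n2⇒n1 (fail-walked)
[44] read 'e'  n1⇒n7  → match P2@[43:44]
[45] read 'c'  n7⇒n0 (fail-walked)
[46] read 'd'  n0⇒n0
[47] read 'b'  n0⇒n1
[48] read 'e'  n1⇒n7  → match P2@[47:48]
[49] read 'e'  n7⇒n0 (fail-walked)
[50] read 'e'  n0⇒n0
[51] read 'e'  n0⇒n0
[52] read 'a'  n0⇒n3
[53] read 'e'  n3⇒n4

Result: [[2,0],[5,2],[7,0],[11,1],[11,2],[13,0],[16,0],[21,2],[27,1],[27,2],[31,0],[38,1],[38,2],[42,0],[44,2],[48,2]]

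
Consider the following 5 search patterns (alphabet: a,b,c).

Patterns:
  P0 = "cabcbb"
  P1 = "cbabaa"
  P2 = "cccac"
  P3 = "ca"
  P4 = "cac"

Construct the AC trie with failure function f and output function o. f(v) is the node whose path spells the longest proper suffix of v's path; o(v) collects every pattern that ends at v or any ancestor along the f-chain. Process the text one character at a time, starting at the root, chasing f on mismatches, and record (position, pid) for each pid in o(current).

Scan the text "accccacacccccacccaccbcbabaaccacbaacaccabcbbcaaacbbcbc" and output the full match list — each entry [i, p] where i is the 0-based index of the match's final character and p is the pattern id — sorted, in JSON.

Construct AC machine:
Trie nodes:
  n0 'ε': c→1
  n1 'c': a→2 b→7 c→12
  n2 'ca': b→3 c→16  ←P3
  n3 'cab': c→4
  n4 'cabc': b→5
  n5 'cabcb': b→6
  n6 'cabcbb': ·  ←P0
  n7 'cb': a→8
  n8 'cba': b→9
  n9 'cbab': a→10
  n10 'cbaba': a→11
  n11 'cbabaa': ·  ←P1
  n12 'cc': c→13
  n13 'ccc': a→14
  n14 'ccca': c→15
  n15 'cccac': ·  ←P2
  n16 'cac': ·  ←P4

Failure links (BFS by depth):
  fail(1) 'c': from fail(0)=0 chase 'c': 0 ⇒ 0;  out=∅∪out(0)=∅
  fail(2) 'ca': from fail(1)=0 chase 'a': 0 ⇒ 0;  out={3}∪out(0)={3}
  fail(7) 'cb': from fail(1)=0 chase 'b': 0 ⇒ 0;  out=∅∪out(0)=∅
  fail(12) 'cc': from fail(1)=0 chase 'c': 0 ⇒ 1;  out=∅∪out(1)=∅
  fail(3) 'cab': from fail(2)=0 chase 'b': 0 ⇒ 0;  out=∅∪out(0)=∅
  fail(8) 'cba': from fail(7)=0 chase 'a': 0 ⇒ 0;  out=∅∪out(0)=∅
  fail(13) 'ccc': from fail(12)=1 chase 'c': 1 ⇒ 12;  out=∅∪out(12)=∅
  fail(16) 'cac': from fail(2)=0 chase 'c': 0 ⇒ 1;  out={4}∪out(1)={4}
  fail(4) 'cabc': from fail(3)=0 chase 'c': 0 ⇒ 1;  out=∅∪out(1)=∅
  fail(9) 'cbab': from fail(8)=0 chase 'b': 0 ⇒ 0;  out=∅∪out(0)=∅
  fail(14) 'ccca': from fail(13)=12 chase 'a': 12→1 ⇒ 2;  out=∅∪out(2)={3}
  fail(5) 'cabcb': from fail(4)=1 chase 'b': 1 ⇒ 7;  out=∅∪out(7)=∅
  fail(10) 'cbaba': from fail(9)=0 chase 'a': 0 ⇒ 0;  out=∅∪out(0)=∅
  fail(15) 'cccac': from fail(14)=2 chase 'c': 2 ⇒ 16;  out={2}∪out(16)={2,4}
  fail(6) 'cabcbb': from fail(5)=7 chase 'b': 7→0 ⇒ 0;  out={0}∪out(0)={0}
  fail(11) 'cbabaa': from fail(10)=0 chase 'a': 0 ⇒ 0;  out={1}∪out(0)={1}

Scan:
i=0 'a': node 0→0
i=1 'c': node 0→1
i=2 'c': node 1→12
i=3 'c': node 12→13
i=4 'c': node 13→13 (via fail)
i=5 'a': node 13→14  ** P3@[4:5]
i=6 'c': node 14→15  ** P2@[2:6],P4@[4:6]
i=7 'a': node 15→2 (via fail)  ** P3@[6:7]
i=8 'c': node 2→16  ** P4@[6:8]
i=9 'c': node 16→12 (via fail)
i=10 'c': node 12→13
i=11 'c': node 13→13 (via fail)
i=12 'c': node 13→13 (via fail)
i=13 'a': node 13→14  ** P3@[12:13]
i=14 'c': node 14→15  ** P2@[10:14],P4@[12:14]
i=15 'c': node 15→12 (via fail)
i=16 'c': node 12→13
i=17 'a': node 13→14  ** P3@[16:17]
i=18 'c': node 14→15  ** P2@[14:18],P4@[16:18]
i=19 'c': node 15→12 (via fail)
i=20 'b': node 12→7 (via fail)
i=21 'c': node 7→1 (via fail)
i=22 'b': node 1→7
i=23 'a': node 7→8
i=24 'b': node 8→9
i=25 'a': node 9→10
i=26 'a': node 10→11  ** P1@[21:26]
i=27 'c': node 11→1 (via fail)
i=28 'c': node 1→12
i=29 'a': node 12→2 (via fail)  ** P3@[28:29]
i=30 'c': node 2→16  ** P4@[28:30]
i=31 'b': node 16→7 (via fail)
i=32 'a': node 7→8
i=33 'a': node 8→0 (via fail)
i=34 'c': node 0→1
i=35 'a': node 1→2  ** P3@[34:35]
i=36 'c': node 2→16  ** P4@[34:36]
i=37 'c': node 16→12 (via fail)
i=38 'a': node 12→2 (via fail)  ** P3@[37:38]
i=39 'b': node 2→3
i=40 'c': node 3→4
i=41 'b': node 4→5
i=42 'b': node 5→6  ** P0@[37:42]
i=43 'c': node 6→1 (via fail)
i=44 'a': node 1→2  ** P3@[43:44]
i=45 'a': node 2→0 (via fail)
i=46 'a': node 0→0
i=47 'c': node 0→1
i=48 'b': node 1→7
i=49 'b': node 7→0 (via fail)
i=50 'c': node 0→1
i=51 'b': node 1→7
i=52 'c': node 7→1 (via fail)

Result: [[5,3],[6,2],[6,4],[7,3],[8,4],[13,3],[14,2],[14,4],[17,3],[18,2],[18,4],[26,1],[29,3],[30,4],[35,3],[36,4],[38,3],[42,0],[44,3]]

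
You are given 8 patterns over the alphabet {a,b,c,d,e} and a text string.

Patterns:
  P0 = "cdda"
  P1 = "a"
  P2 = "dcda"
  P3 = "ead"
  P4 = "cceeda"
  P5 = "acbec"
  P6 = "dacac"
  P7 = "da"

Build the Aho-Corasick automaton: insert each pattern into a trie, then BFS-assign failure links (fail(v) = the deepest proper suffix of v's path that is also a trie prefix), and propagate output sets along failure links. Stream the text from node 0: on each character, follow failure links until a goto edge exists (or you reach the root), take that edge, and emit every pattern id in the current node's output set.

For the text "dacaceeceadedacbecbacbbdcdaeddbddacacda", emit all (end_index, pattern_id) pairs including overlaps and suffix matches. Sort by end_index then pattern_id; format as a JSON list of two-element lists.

Build automaton:
Trie nodes:
  0='ε' goto a→5 c→1 d→6 e→10
  1='c' goto c→13 d→2
  2='cd' goto d→3
  3='cdd' goto a→4
  4='cdda' goto ·  [P0 ends]
  5='a' goto c→18  [P1 ends]
  6='d' goto a→22 c→7
  7='dc' goto d→8
  8='dcd' goto a→9
  9='dcda' goto ·  [P2 ends]
  10='e' goto a→11
  11='ea' goto d→12
  12='ead' goto ·  [P3 ends]
  13='cc' goto e→14
  14='cce' goto e→15
  15='ccee' goto d→16
  16='cceed' goto a→17
  17='cceeda' goto ·  [P4 ends]
  18='ac' goto b→19
  19='acb' goto e→20
  20='acbe' goto c→21
  21='acbec' goto ·  [P5 ends]
  22='da' goto c→23  [P7 ends]
  23='dac' goto a→24
  24='daca' goto c→25
  25='dacac' goto ·  [P6 ends]

Failure links (BFS by depth):
  fail(1) 'c': from fail(0)=0 chase 'c': 0 ⇒ 0;  out=∅∪out(0)=∅
  fail(5) 'a': from fail(0)=0 chase 'a': 0 ⇒ 0;  out={1}∪out(0)={1}
  fail(6) 'd': from fail(0)=0 chase 'd': 0 ⇒ 0;  out=∅∪out(0)=∅
  fail(10) 'e': from fail(0)=0 chase 'e': 0 ⇒ 0;  out=∅∪out(0)=∅
  fail(2) 'cd': from fail(1)=0 chase 'd': 0 ⇒ 6;  out=∅∪out(6)=∅
  fail(7) 'dc': from fail(6)=0 chase 'c': 0 ⇒ 1;  out=∅∪out(1)=∅
  fail(11) 'ea': from fail(10)=0 chase 'a': 0 ⇒ 5;  out=∅∪out(5)={1}
  fail(13) 'cc': from fail(1)=0 chase 'c': 0 ⇒ 1;  out=∅∪out(1)=∅
  fail(18) 'ac': from fail(5)=0 chase 'c': 0 ⇒ 1;  out=∅∪out(1)=∅
  fail(22) 'da': from fail(6)=0 chase 'a': 0 ⇒ 5;  out={7}∪out(5)={1,7}
  fail(3) 'cdd': from fail(2)=6 chase 'd': 6→0 ⇒ 6;  out=∅∪out(6)=∅
  fail(8) 'dcd': from fail(7)=1 chase 'd': 1 ⇒ 2;  out=∅∪out(2)=∅
  fail(12) 'ead': from fail(11)=5 chase 'd': 5→0 ⇒ 6;  out={3}∪out(6)={3}
  fail(14) 'cce': from fail(13)=1 chase 'e': 1→0 ⇒ 10;  out=∅∪out(10)=∅
  fail(19) 'acb': from fail(18)=1 chase 'b': 1→0 ⇒ 0;  out=∅∪out(0)=∅
  fail(23) 'dac': from fail(22)=5 chase 'c': 5 ⇒ 18;  out=∅∪out(18)=∅
  fail(4) 'cdda': from fail(3)=6 chase 'a': 6 ⇒ 22;  out={0}∪out(22)={0,1,7}
  fail(9) 'dcda': from fail(8)=2 chase 'a': 2→6 ⇒ 22;  out={2}∪out(22)={1,2,7}
  fail(15) 'ccee': from fail(14)=10 chase 'e': 10→0 ⇒ 10;  out=∅∪out(10)=∅
  fail(20) 'acbe': from fail(19)=0 chase 'e': 0 ⇒ 10;  out=∅∪out(10)=∅
  fail(24) 'daca': from fail(23)=18 chase 'a': 18→1→0 ⇒ 5;  out=∅∪out(5)={1}
  fail(16) 'cceed': from fail(15)=10 chase 'd': 10→0 ⇒ 6;  out=∅∪out(6)=∅
  fail(21) 'acbec': from fail(20)=10 chase 'c': 10→0 ⇒ 1;  out={5}∪out(1)={5}
  fail(25) 'dacac': from fail(24)=5 chase 'c': 5 ⇒ 18;  out={6}∪out(18)={6}
  fail(17) 'cceeda': from fail(16)=6 chase 'a': 6 ⇒ 22;  out={4}∪out(22)={1,4,7}

Text stream:
[0] read 'd'  n0⇒n6
[1] read 'a'  n6⇒n22  → match P1@[1:1],P7@[0:1]
[2] read 'c'  n22⇒n23
[3] read 'a'  n23⇒n24  → match P1@[3:3]
[4] read 'c'  n24⇒n25  → match P6@[0:4]
[5] read 'e'  n25⇒n10 (fail-walked)
[6] read 'e'  n10⇒n10 (fail-walked)
[7] read 'c'  n10⇒n1 (fail-walked)
[8] read 'e'  n1⇒n10 (fail-walked)
[9] read 'a'  n10⇒n11  → match P1@[9:9]
[10] read 'd'  n11⇒n12  → match P3@[8:10]
[11] read 'e'  n12⇒n10 (fail-walked)
[12] read 'd'  n10⇒n6 (fail-walked)
[13] read 'a'  n6⇒n22  → match P1@[13:13],P7@[12:13]
[14] read 'c'  n22⇒n23
[15] read 'b'  n23⇒n19 (fail-walked)
[16] read 'e'  n19⇒n20
[17] read 'c'  n20⇒n21  → match P5@[13:17]
[18] read 'b'  n21⇒n0 (fail-walked)
[19] read 'a'  n0⇒n5  → match P1@[19:19]
[20] read 'c'  n5⇒n18
[21] read 'b'  n18⇒n19
[22] read 'b'  n19⇒n0 (fail-walked)
[23] read 'd'  n0⇒n6
[24] read 'c'  n6⇒n7
[25] read 'd'  n7⇒n8
[26] read 'a'  n8⇒n9  → match P1@[26:26],P2@[23:26],P7@[25:26]
[27] read 'e'  n9⇒n10 (fail-walked)
[28] read 'd'  n10⇒n6 (fail-walked)
[29] read 'd'  n6⇒n6 (fail-walked)
[30] read 'b'  n6⇒n0 (fail-walked)
[31] read 'd'  n0⇒n6
[32] read 'd'  n6⇒n6 (fail-walked)
[33] read 'a'  n6⇒n22  → match P1@[33:33],P7@[32:33]
[34] read 'c'  n22⇒n23
[35] read 'a'  n23⇒n24  → match P1@[35:35]
[36] read 'c'  n24⇒n25  → match P6@[32:36]
[37] read 'd'  n25⇒n2 (fail-walked)
[38] read 'a'  n2⇒n22 (fail-walked)  → match P1@[38:38],P7@[37:38]

Result: [[1,1],[1,7],[3,1],[4,6],[9,1],[10,3],[13,1],[13,7],[17,5],[19,1],[26,1],[26,2],[26,7],[33,1],[33,7],[35,1],[36,6],[38,1],[38,7]]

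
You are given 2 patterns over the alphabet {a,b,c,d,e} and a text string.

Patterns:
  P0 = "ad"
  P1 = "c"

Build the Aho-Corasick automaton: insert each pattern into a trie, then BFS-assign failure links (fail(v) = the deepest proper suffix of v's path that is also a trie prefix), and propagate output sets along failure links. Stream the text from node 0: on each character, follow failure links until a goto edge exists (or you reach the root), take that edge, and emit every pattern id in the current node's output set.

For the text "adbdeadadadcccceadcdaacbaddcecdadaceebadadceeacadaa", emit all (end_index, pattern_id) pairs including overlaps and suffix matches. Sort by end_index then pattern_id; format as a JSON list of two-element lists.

Construct AC machine:
Trie (insert patterns):
  n0 'ε': a→1 c→3
  n1 'a': d→2
  n2 'ad': ·  [P0 ends]
  n3 'c': ·  [P1 ends]

Failure links (BFS by depth):
  n1('a'): parent n0 fail=0; on 'a' 0 → fail=0;  out ∅∪∅=∅
  n3('c'): parent n0 fail=0; on 'c' 0 → fail=0;  out {1}∪∅={1}
  n2('ad'): parent n1 fail=0; on 'd' 0 → fail=0;  out {0}∪∅={0}

Run:
pos 0 'a': at 1
pos 1 'd': at 2  → match P0@[0:1]
pos 2 'b': at 0 (via fail)
pos 3 'd': at 0
pos 4 'e': at 0
pos 5 'a': at 1
pos 6 'd': at 2  → match P0@[5:6]
pos 7 'a': at 1 (via fail)
pos 8 'd': at 2  → match P0@[7:8]
pos 9 'a': at 1 (via fail)
pos 10 'd': at 2  → match P0@[9:10]
pos 11 'c': at 3 (via fail)  → match P1@[11:11]
pos 12 'c': at 3 (via fail)  → match P1@[12:12]
pos 13 'c': at 3 (via fail)  → match P1@[13:13]
pos 14 'c': at 3 (via fail)  → match P1@[14:14]
pos 15 'e': at 0 (via fail)
pos 16 'a': at 1
pos 17 'd': at 2  → match P0@[16:17]
pos 18 'c': at 3 (via fail)  → match P1@[18:18]
pos 19 'd': at 0 (via fail)
pos 20 'a': at 1
pos 21 'a': at 1 (via fail)
pos 22 'c': at 3 (via fail)  → match P1@[22:22]
pos 23 'b': at 0 (via fail)
pos 24 'a': at 1
pos 25 'd': at 2  → match P0@[24:25]
pos 26 'd': at 0 (via fail)
pos 27 'c': at 3  → match P1@[27:27]
pos 28 'e': at 0 (via fail)
pos 29 'c': at 3  → match P1@[29:29]
pos 30 'd': at 0 (via fail)
pos 31 'a': at 1
pos 32 'd': at 2  → match P0@[31:32]
pos 33 'a': at 1 (via fail)
pos 34 'c': at 3 (via fail)  → match P1@[34:34]
pos 35 'e': at 0 (via fail)
pos 36 'e': at 0
pos 37 'b': at 0
pos 38 'a': at 1
pos 39 'd': at 2  → match P0@[38:39]
pos 40 'a': at 1 (via fail)
pos 41 'd': at 2  → match P0@[40:41]
pos 42 'c': at 3 (via fail)  → match P1@[42:42]
pos 43 'e': at 0 (via fail)
pos 44 'e': at 0
pos 45 'a': at 1
pos 46 'c': at 3 (via fail)  → match P1@[46:46]
pos 47 'a': at 1 (via fail)
pos 48 'd': at 2  → match P0@[47:48]
pos 49 'a': at 1 (via fail)
pos 50 'a': at 1 (via fail)

All matches (sorted): [[1,0],[6,0],[8,0],[10,0],[11,1],[12,1],[13,1],[14,1],[17,0],[18,1],[22,1],[25,0],[27,1],[29,1],[32,0],[34,1],[39,0],[41,0],[42,1],[46,1],[48,0]]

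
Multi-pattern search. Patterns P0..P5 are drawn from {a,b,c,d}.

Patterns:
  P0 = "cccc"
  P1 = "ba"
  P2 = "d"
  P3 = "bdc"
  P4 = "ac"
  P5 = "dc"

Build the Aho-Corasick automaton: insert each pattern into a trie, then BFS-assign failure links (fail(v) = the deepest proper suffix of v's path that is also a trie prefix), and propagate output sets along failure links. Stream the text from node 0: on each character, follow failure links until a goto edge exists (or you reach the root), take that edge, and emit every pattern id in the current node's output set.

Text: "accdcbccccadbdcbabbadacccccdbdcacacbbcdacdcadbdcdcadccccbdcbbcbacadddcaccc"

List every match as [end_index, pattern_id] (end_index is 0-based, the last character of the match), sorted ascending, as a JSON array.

Build automaton:
Trie (insert patterns):
  n0 'ε': a→10 b→5 c→1 d→7
  n1 'c': c→2
  n2 'cc': c→3
  n3 'ccc': c→4
  n4 'cccc': ·  ←P0
  n5 'b': a→6 d→8
  n6 'ba': ·  ←P1
  n7 'd': c→12  ←P2
  n8 'bd': c→9
  n9 'bdc': ·  ←P3
  n10 'a': c→11
  n11 'ac': ·  ←P4
  n12 'dc': ·  ←P5

Failure links (BFS by depth):
  n1('c'): parent n0 fail=0; on 'c' 0 → fail=0;  out ∅∪∅=∅
  n5('b'): parent n0 fail=0; on 'b' 0 → fail=0;  out ∅∪∅=∅
  n7('d'): parent n0 fail=0; on 'd' 0 → fail=0;  out {2}∪∅={2}
  n10('a'): parent n0 fail=0; on 'a' 0 → fail=0;  out ∅∪∅=∅
  n2('cc'): parent n1 fail=0; on 'c' 0 → fail=1;  out ∅∪∅=∅
  n6('ba'): parent n5 fail=0; on 'a' 0 → fail=10;  out {1}∪∅={1}
  n8('bd'): parent n5 fail=0; on 'd' 0 → fail=7;  out ∅∪{2}={2}
  n11('ac'): parent n10 fail=0; on 'c' 0 → fail=1;  out {4}∪∅={4}
  n12('dc'): parent n7 fail=0; on 'c' 0 → fail=1;  out {5}∪∅={5}
  n3('ccc'): parent n2 fail=1; on 'c' 1 → fail=2;  out ∅∪∅=∅
  n9('bdc'): parent n8 fail=7; on 'c' 7 → fail=12;  out {3}∪{5}={3,5}
  n4('cccc'): parent n3 fail=2; on 'c' 2 → fail=3;  out {0}∪∅={0}

Text stream:
i=0 'a': node 0→10
i=1 'c': node 10→11  emit P4@[0:1]
i=2 'c': node 11→2 (via fail)
i=3 'd': node 2→7 (via fail)  emit P2@[3:3]
i=4 'c': node 7→12  emit P5@[3:4]
i=5 'b': node 12→5 (via fail)
i=6 'c': node 5→1 (via fail)
i=7 'c': node 1→2
i=8 'c': node 2→3
i=9 'c': node 3→4  emit P0@[6:9]
i=10 'a': node 4→10 (via fail)
i=11 'd': node 10→7 (via fail)  emit P2@[11:11]
i=12 'b': node 7→5 (via fail)
i=13 'd': node 5→8  emit P2@[13:13]
i=14 'c': node 8→9  emit P3@[12:14],P5@[13:14]
i=15 'b': node 9→5 (via fail)
i=16 'a': node 5→6  emit P1@[15:16]
i=17 'b': node 6→5 (via fail)
i=18 'b': node 5→5 (via fail)
i=19 'a': node 5→6  emit P1@[18:19]
i=20 'd': node 6→7 (via fail)  emit P2@[20:20]
i=21 'a': node 7→10 (via fail)
i=22 'c': node 10→11  emit P4@[21:22]
i=23 'c': node 11→2 (via fail)
i=24 'c': node 2→3
i=25 'c': node 3→4  emit P0@[22:25]
i=26 'c': node 4→4 (via fail)  emit P0@[23:26]
i=27 'd': node 4→7 (via fail)  emit P2@[27:27]
i=28 'b': node 7→5 (via fail)
i=29 'd': node 5→8  emit P2@[29:29]
i=30 'c': node 8→9  emit P3@[28:30],P5@[29:30]
i=31 'a': node 9→10 (via fail)
i=32 'c': node 10→11  emit P4@[31:32]
i=33 'a': node 11→10 (via fail)
i=34 'c': node 10→11  emit P4@[33:34]
i=35 'b': node 11→5 (via fail)
i=36 'b': node 5→5 (via fail)
i=37 'c': node 5→1 (via fail)
i=38 'd': node 1→7 (via fail)  emit P2@[38:38]
i=39 'a': node 7→10 (via fail)
i=40 'c': node 10→11  emit P4@[39:40]
i=41 'd': node 11→7 (via fail)  emit P2@[41:41]
i=42 'c': node 7→12  emit P5@[41:42]
i=43 'a': node 12→10 (via fail)
i=44 'd': node 10→7 (via fail)  emit P2@[44:44]
i=45 'b': node 7→5 (via fail)
i=46 'd': node 5→8  emit P2@[46:46]
i=47 'c': node 8→9  emit P3@[45:47],P5@[46:47]
i=48 'd': node 9→7 (via fail)  emit P2@[48:48]
i=49 'c': node 7→12  emit P5@[48:49]
i=50 'a': node 12→10 (via fail)
i=51 'd': node 10→7 (via fail)  emit P2@[51:51]
i=52 'c': node 7→12  emit P5@[51:52]
i=53 'c': node 12→2 (via fail)
i=54 'c': node 2→3
i=55 'c': node 3→4  emit P0@[52:55]
i=56 'b': node 4→5 (via fail)
i=57 'd': node 5→8  emit P2@[57:57]
i=58 'c': node 8→9  emit P3@[56:58],P5@[57:58]
i=59 'b': node 9→5 (via fail)
i=60 'b': node 5→5 (via fail)
i=61 'c': node 5→1 (via fail)
i=62 'b': node 1→5 (via fail)
i=63 'a': node 5→6  emit P1@[62:63]
i=64 'c': node 6→11 (via fail)  emit P4@[63:64]
i=65 'a': node 11→10 (via fail)
i=66 'd': node 10→7 (via fail)  emit P2@[66:66]
i=67 'd': node 7→7 (via fail)  emit P2@[67:67]
i=68 'd': node 7→7 (via fail)  emit P2@[68:68]
i=69 'c': node 7→12  emit P5@[68:69]
i=70 'a': node 12→10 (via fail)
i=71 'c': node 10→11  emit P4@[70:71]
i=72 'c': node 11→2 (via fail)
i=73 'c': node 2→3

Matches: [[1,4],[3,2],[4,5],[9,0],[11,2],[13,2],[14,3],[14,5],[16,1],[19,1],[20,2],[22,4],[25,0],[26,0],[27,2],[29,2],[30,3],[30,5],[32,4],[34,4],[38,2],[40,4],[41,2],[42,5],[44,2],[46,2],[47,3],[47,5],[48,2],[49,5],[51,2],[52,5],[55,0],[57,2],[58,3],[58,5],[63,1],[64,4],[66,2],[67,2],[68,2],[69,5],[71,4]]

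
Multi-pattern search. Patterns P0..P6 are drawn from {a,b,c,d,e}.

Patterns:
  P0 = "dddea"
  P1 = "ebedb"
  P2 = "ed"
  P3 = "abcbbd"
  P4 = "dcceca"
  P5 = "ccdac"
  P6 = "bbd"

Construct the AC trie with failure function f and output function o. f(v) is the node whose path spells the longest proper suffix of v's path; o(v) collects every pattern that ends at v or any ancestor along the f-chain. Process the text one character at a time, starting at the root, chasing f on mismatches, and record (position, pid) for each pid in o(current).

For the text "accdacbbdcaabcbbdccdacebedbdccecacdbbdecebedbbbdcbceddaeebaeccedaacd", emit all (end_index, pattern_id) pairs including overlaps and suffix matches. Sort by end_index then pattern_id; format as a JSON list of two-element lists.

Build automaton:
Trie (insert patterns):
  0='ε' goto a→12 b→28 c→23 d→1 e→6
  1='d' goto c→18 d→2
  2='dd' goto d→3
  3='ddd' goto e→4
  4='ddde' goto a→5
  5='dddea' goto ·  [P0 ends]
  6='e' goto b→7 d→11
  7='eb' goto e→8
  8='ebe' goto d→9
  9='ebed' goto b→10
  10='ebedb' goto ·  [P1 ends]
  11='ed' goto ·  [P2 ends]
  12='a' goto b→13
  13='ab' goto c→14
  14='abc' goto b→15
  15='abcb' goto b→16
  16='abcbb' goto d→17
  17='abcbbd' goto ·  [P3 ends]
  18='dc' goto c→19
  19='dcc' goto e→20
  20='dcce' goto c→21
  21='dccec' goto a→22
  22='dcceca' goto ·  [P4 ends]
  23='c' goto c→24
  24='cc' goto d→25
  25='ccd' goto a→26
  26='ccda' goto c→27
  27='ccdac' goto ·  [P5 ends]
  28='b' goto b→29
  29='bb' goto d→30
  30='bbd' goto ·  [P6 ends]

Failure links (BFS by depth):
  n1('d'): parent n0 fail=0; on 'd' 0 → fail=0;  out ∅∪∅=∅
  n6('e'): parent n0 fail=0; on 'e' 0 → fail=0;  out ∅∪∅=∅
  n12('a'): parent n0 fail=0; on 'a' 0 → fail=0;  out ∅∪∅=∅
  n23('c'): parent n0 fail=0; on 'c' 0 → fail=0;  out ∅∪∅=∅
  n28('b'): parent n0 fail=0; on 'b' 0 → fail=0;  out ∅∪∅=∅
  n2('dd'): parent n1 fail=0; on 'd' 0 → fail=1;  out ∅∪∅=∅
  n7('eb'): parent n6 fail=0; on 'b' 0 → fail=28;  out ∅∪∅=∅
  n11('ed'): parent n6 fail=0; on 'd' 0 → fail=1;  out {2}∪∅={2}
  n13('ab'): parent n12 fail=0; on 'b' 0 → fail=28;  out ∅∪∅=∅
  n18('dc'): parent n1 fail=0; on 'c' 0 → fail=23;  out ∅∪∅=∅
  n24('cc'): parent n23 fail=0; on 'c' 0 → fail=23;  out ∅∪∅=∅
  n29('bb'): parent n28 fail=0; on 'b' 0 → fail=28;  out ∅∪∅=∅
  n3('ddd'): parent n2 fail=1; on 'd' 1 → fail=2;  out ∅∪∅=∅
  n8('ebe'): parent n7 fail=28; on 'e' 28→0 → fail=6;  out ∅∪∅=∅
  n14('abc'): parent n13 fail=28; on 'c' 28→0 → fail=23;  out ∅∪∅=∅
  n19('dcc'): parent n18 fail=23; on 'c' 23 → fail=24;  out ∅∪∅=∅
  n25('ccd'): parent n24 fail=23; on 'd' 23→0 → fail=1;  out ∅∪∅=∅
  n30('bbd'): parent n29 fail=28; on 'd' 28→0 → fail=1;  out {6}∪∅={6}
  n4('ddde'): parent n3 fail=2; on 'e' 2→1→0 → fail=6;  out ∅∪∅=∅
  n9('ebed'): parent n8 fail=6; on 'd' 6 → fail=11;  out ∅∪{2}={2}
  n15('abcb'): parent n14 fail=23; on 'b' 23→0 → fail=28;  out ∅∪∅=∅
  n20('dcce'): parent n19 fail=24; on 'e' 24→23→0 → fail=6;  out ∅∪∅=∅
  n26('ccda'): parent n25 fail=1; on 'a' 1→0 → fail=12;  out ∅∪∅=∅
  n5('dddea'): parent n4 fail=6; on 'a' 6→0 → fail=12;  out {0}∪∅={0}
  n10('ebedb'): parent n9 fail=11; on 'b' 11→1→0 → fail=28;  out {1}∪∅={1}
  n16('abcbb'): parent n15 fail=28; on 'b' 28 → fail=29;  out ∅∪∅=∅
  n21('dccec'): parent n20 fail=6; on 'c' 6→0 → fail=23;  out ∅∪∅=∅
  n27('ccdac'): parent n26 fail=12; on 'c' 12→0 → fail=23;  out {5}∪∅={5}
  n17('abcbbd'): parent n16 fail=29; on 'd' 29 → fail=30;  out {3}∪{6}={3,6}
  n22('dcceca'): parent n21 fail=23; on 'a' 23→0 → fail=12;  out {4}∪∅={4}

Text stream:
[0] read 'a'  n0⇒n12
[1] read 'c'  n12⇒n23 (via fail)
[2] read 'c'  n23⇒n24
[3] read 'd'  n24⇒n25
[4] read 'a'  n25⇒n26
[5] read 'c'  n26⇒n27  → match P5@[1:5]
[6] read 'b'  n27⇒n28 (via fail)
[7] read 'b'  n28⇒n29
[8] read 'd'  n29⇒n30  → match P6@[6:8]
[9] read 'c'  n30⇒n18 (via fail)
[10] read 'a'  n18⇒n12 (via fail)
[11] read 'a'  n12⇒n12 (via fail)
[12] read 'b'  n12⇒n13
[13] read 'c'  n13⇒n14
[14] read 'b'  n14⇒n15
[15] read 'b'  n15⇒n16
[16] read 'd'  n16⇒n17  → match P3@[11:16],P6@[14:16]
[17] read 'c'  n17⇒n18 (via fail)
[18] read 'c'  n18⇒n19
[19] read 'd'  n19⇒n25 (via fail)
[20] read 'a'  n25⇒n26
[21] read 'c'  n26⇒n27  → match P5@[17:21]
[22] read 'e'  n27⇒n6 (via fail)
[23] read 'b'  n6⇒n7
[24] read 'e'  n7⇒n8
[25] read 'd'  n8⇒n9  → match P2@[24:25]
[26] read 'b'  n9⇒n10  → match P1@[22:26]
[27] read 'd'  n10⇒n1 (via fail)
[28] read 'c'  n1⇒n18
[29] read 'c'  n18⇒n19
[30] read 'e'  n19⇒n20
[31] read 'c'  n20⇒n21
[32] read 'a'  n21⇒n22  → match P4@[27:32]
[33] read 'c'  n22⇒n23 (via fail)
[34] read 'd'  n23⇒n1 (via fail)
[35] read 'b'  n1⇒n28 (via fail)
[36] read 'b'  n28⇒n29
[37] read 'd'  n29⇒n30  → match P6@[35:37]
[38] read 'e'  n30⇒n6 (via fail)
[39] read 'c'  n6⇒n23 (via fail)
[40] read 'e'  n23⇒n6 (via fail)
[41] read 'b'  n6⇒n7
[42] read 'e'  n7⇒n8
[43] read 'd'  n8⇒n9  → match P2@[42:43]
[44] read 'b'  n9⇒n10  → match P1@[40:44]
[45] read 'b'  n10⇒n29 (via fail)
[46] read 'b'  n29⇒n29 (via fail)
[47] read 'd'  n29⇒n30  → match P6@[45:47]
[48] read 'c'  n30⇒n18 (via fail)
[49] read 'b'  n18⇒n28 (via fail)
[50] read 'c'  n28⇒n23 (via fail)
[51] read 'e'  n23⇒n6 (via fail)
[52] read 'd'  n6⇒n11  → match P2@[51:52]
[53] read 'd'  n11⇒n2 (via fail)
[54] read 'a'  n2⇒n12 (via fail)
[55] read 'e'  n12⇒n6 (via fail)
[56] read 'e'  n6⇒n6 (via fail)
[57] read 'b'  n6⇒n7
[58] read 'a'  n7⇒n12 (via fail)
[59] read 'e'  n12⇒n6 (via fail)
[60] read 'c'  n6⇒n23 (via fail)
[61] read 'c'  n23⇒n24
[62] read 'e'  n24⇒n6 (via fail)
[63] read 'd'  n6⇒n11  → match P2@[62:63]
[64] read 'a'  n11⇒n12 (via fail)
[65] read 'a'  n12⇒n12 (via fail)
[66] read 'c'  n12⇒n23 (via fail)
[67] read 'd'  n23⇒n1 (via fail)

Matches: [[5,5],[8,6],[16,3],[16,6],[21,5],[25,2],[26,1],[32,4],[37,6],[43,2],[44,1],[47,6],[52,2],[63,2]]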